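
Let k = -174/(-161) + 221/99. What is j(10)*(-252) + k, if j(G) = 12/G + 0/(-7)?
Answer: -23835733/79695 ≈ -299.09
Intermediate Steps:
k = 52807/15939 (k = -174*(-1/161) + 221*(1/99) = 174/161 + 221/99 = 52807/15939 ≈ 3.3131)
j(G) = 12/G (j(G) = 12/G + 0*(-1/7) = 12/G + 0 = 12/G)
j(10)*(-252) + k = (12/10)*(-252) + 52807/15939 = (12*(1/10))*(-252) + 52807/15939 = (6/5)*(-252) + 52807/15939 = -1512/5 + 52807/15939 = -23835733/79695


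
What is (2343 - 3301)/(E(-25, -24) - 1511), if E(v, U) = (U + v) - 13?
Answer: 958/1573 ≈ 0.60903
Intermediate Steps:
E(v, U) = -13 + U + v
(2343 - 3301)/(E(-25, -24) - 1511) = (2343 - 3301)/((-13 - 24 - 25) - 1511) = -958/(-62 - 1511) = -958/(-1573) = -958*(-1/1573) = 958/1573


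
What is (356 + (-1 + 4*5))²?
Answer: 140625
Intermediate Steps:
(356 + (-1 + 4*5))² = (356 + (-1 + 20))² = (356 + 19)² = 375² = 140625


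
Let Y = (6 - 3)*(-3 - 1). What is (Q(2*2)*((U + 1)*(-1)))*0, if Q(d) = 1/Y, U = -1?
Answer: 0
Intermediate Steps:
Y = -12 (Y = 3*(-4) = -12)
Q(d) = -1/12 (Q(d) = 1/(-12) = -1/12)
(Q(2*2)*((U + 1)*(-1)))*0 = -(-1 + 1)*(-1)/12*0 = -0*(-1)*0 = -1/12*0*0 = 0*0 = 0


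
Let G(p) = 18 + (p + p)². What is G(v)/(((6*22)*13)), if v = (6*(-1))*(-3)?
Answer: 219/286 ≈ 0.76573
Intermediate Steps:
v = 18 (v = -6*(-3) = 18)
G(p) = 18 + 4*p² (G(p) = 18 + (2*p)² = 18 + 4*p²)
G(v)/(((6*22)*13)) = (18 + 4*18²)/(((6*22)*13)) = (18 + 4*324)/((132*13)) = (18 + 1296)/1716 = 1314*(1/1716) = 219/286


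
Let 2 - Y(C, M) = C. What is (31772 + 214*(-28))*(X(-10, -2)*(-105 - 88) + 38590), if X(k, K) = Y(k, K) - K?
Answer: 925192640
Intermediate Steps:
Y(C, M) = 2 - C
X(k, K) = 2 - K - k (X(k, K) = (2 - k) - K = 2 - K - k)
(31772 + 214*(-28))*(X(-10, -2)*(-105 - 88) + 38590) = (31772 + 214*(-28))*((2 - 1*(-2) - 1*(-10))*(-105 - 88) + 38590) = (31772 - 5992)*((2 + 2 + 10)*(-193) + 38590) = 25780*(14*(-193) + 38590) = 25780*(-2702 + 38590) = 25780*35888 = 925192640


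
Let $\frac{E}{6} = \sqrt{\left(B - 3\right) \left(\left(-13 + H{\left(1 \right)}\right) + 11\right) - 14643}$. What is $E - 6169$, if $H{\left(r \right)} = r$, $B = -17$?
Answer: $-6169 + 6 i \sqrt{14623} \approx -6169.0 + 725.55 i$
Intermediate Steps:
$E = 6 i \sqrt{14623}$ ($E = 6 \sqrt{\left(-17 - 3\right) \left(\left(-13 + 1\right) + 11\right) - 14643} = 6 \sqrt{- 20 \left(-12 + 11\right) - 14643} = 6 \sqrt{\left(-20\right) \left(-1\right) - 14643} = 6 \sqrt{20 - 14643} = 6 \sqrt{-14623} = 6 i \sqrt{14623} \approx 725.55 i$)
$E - 6169 = 6 i \sqrt{14623} - 6169 = -6169 + 6 i \sqrt{14623}$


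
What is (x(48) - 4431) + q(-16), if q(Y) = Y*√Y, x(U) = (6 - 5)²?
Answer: -4430 - 64*I ≈ -4430.0 - 64.0*I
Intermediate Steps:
x(U) = 1 (x(U) = 1² = 1)
q(Y) = Y^(3/2)
(x(48) - 4431) + q(-16) = (1 - 4431) + (-16)^(3/2) = -4430 - 64*I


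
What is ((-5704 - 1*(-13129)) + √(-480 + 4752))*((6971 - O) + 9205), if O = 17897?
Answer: -12778425 - 6884*√267 ≈ -1.2891e+7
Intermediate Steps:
((-5704 - 1*(-13129)) + √(-480 + 4752))*((6971 - O) + 9205) = ((-5704 - 1*(-13129)) + √(-480 + 4752))*((6971 - 1*17897) + 9205) = ((-5704 + 13129) + √4272)*((6971 - 17897) + 9205) = (7425 + 4*√267)*(-10926 + 9205) = (7425 + 4*√267)*(-1721) = -12778425 - 6884*√267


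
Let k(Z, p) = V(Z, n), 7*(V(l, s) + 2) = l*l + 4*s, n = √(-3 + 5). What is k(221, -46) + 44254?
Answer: 358605/7 + 4*√2/7 ≈ 51230.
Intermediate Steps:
n = √2 ≈ 1.4142
V(l, s) = -2 + l²/7 + 4*s/7 (V(l, s) = -2 + (l*l + 4*s)/7 = -2 + (l² + 4*s)/7 = -2 + (l²/7 + 4*s/7) = -2 + l²/7 + 4*s/7)
k(Z, p) = -2 + Z²/7 + 4*√2/7
k(221, -46) + 44254 = (-2 + (⅐)*221² + 4*√2/7) + 44254 = (-2 + (⅐)*48841 + 4*√2/7) + 44254 = (-2 + 48841/7 + 4*√2/7) + 44254 = (48827/7 + 4*√2/7) + 44254 = 358605/7 + 4*√2/7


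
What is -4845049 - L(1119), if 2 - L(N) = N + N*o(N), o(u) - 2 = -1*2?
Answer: -4843932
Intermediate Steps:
o(u) = 0 (o(u) = 2 - 1*2 = 2 - 2 = 0)
L(N) = 2 - N (L(N) = 2 - (N + N*0) = 2 - (N + 0) = 2 - N)
-4845049 - L(1119) = -4845049 - (2 - 1*1119) = -4845049 - (2 - 1119) = -4845049 - 1*(-1117) = -4845049 + 1117 = -4843932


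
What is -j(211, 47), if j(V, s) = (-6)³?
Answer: 216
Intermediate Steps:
j(V, s) = -216
-j(211, 47) = -1*(-216) = 216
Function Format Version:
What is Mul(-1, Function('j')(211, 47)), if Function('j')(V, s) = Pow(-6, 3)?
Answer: 216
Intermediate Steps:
Function('j')(V, s) = -216
Mul(-1, Function('j')(211, 47)) = Mul(-1, -216) = 216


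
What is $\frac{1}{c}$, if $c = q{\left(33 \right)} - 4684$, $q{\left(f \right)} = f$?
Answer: $- \frac{1}{4651} \approx -0.00021501$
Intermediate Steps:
$c = -4651$ ($c = 33 - 4684 = -4651$)
$\frac{1}{c} = \frac{1}{-4651} = - \frac{1}{4651}$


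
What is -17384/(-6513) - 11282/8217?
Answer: 23121554/17839107 ≈ 1.2961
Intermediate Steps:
-17384/(-6513) - 11282/8217 = -17384*(-1/6513) - 11282*1/8217 = 17384/6513 - 11282/8217 = 23121554/17839107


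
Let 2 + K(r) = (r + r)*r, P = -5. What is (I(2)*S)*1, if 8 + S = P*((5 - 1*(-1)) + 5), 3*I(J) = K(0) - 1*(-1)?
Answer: 21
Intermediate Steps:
K(r) = -2 + 2*r² (K(r) = -2 + (r + r)*r = -2 + (2*r)*r = -2 + 2*r²)
I(J) = -⅓ (I(J) = ((-2 + 2*0²) - 1*(-1))/3 = ((-2 + 2*0) + 1)/3 = ((-2 + 0) + 1)/3 = (-2 + 1)/3 = (⅓)*(-1) = -⅓)
S = -63 (S = -8 - 5*((5 - 1*(-1)) + 5) = -8 - 5*((5 + 1) + 5) = -8 - 5*(6 + 5) = -8 - 5*11 = -8 - 55 = -63)
(I(2)*S)*1 = -⅓*(-63)*1 = 21*1 = 21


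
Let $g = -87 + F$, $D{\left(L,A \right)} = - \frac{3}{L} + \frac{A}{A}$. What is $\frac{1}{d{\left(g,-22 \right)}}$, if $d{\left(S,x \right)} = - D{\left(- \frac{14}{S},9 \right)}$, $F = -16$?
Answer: $\frac{14}{295} \approx 0.047458$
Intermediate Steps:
$D{\left(L,A \right)} = 1 - \frac{3}{L}$ ($D{\left(L,A \right)} = - \frac{3}{L} + 1 = 1 - \frac{3}{L}$)
$g = -103$ ($g = -87 - 16 = -103$)
$d{\left(S,x \right)} = \frac{S \left(-3 - \frac{14}{S}\right)}{14}$ ($d{\left(S,x \right)} = - \frac{-3 - \frac{14}{S}}{\left(-14\right) \frac{1}{S}} = - - \frac{S}{14} \left(-3 - \frac{14}{S}\right) = - \frac{\left(-1\right) S \left(-3 - \frac{14}{S}\right)}{14} = \frac{S \left(-3 - \frac{14}{S}\right)}{14}$)
$\frac{1}{d{\left(g,-22 \right)}} = \frac{1}{-1 - - \frac{309}{14}} = \frac{1}{-1 + \frac{309}{14}} = \frac{1}{\frac{295}{14}} = \frac{14}{295}$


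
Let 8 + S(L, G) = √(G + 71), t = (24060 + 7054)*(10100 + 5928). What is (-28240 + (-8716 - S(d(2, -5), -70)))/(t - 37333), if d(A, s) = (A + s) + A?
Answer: -36949/498657859 ≈ -7.4097e-5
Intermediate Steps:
d(A, s) = s + 2*A
t = 498695192 (t = 31114*16028 = 498695192)
S(L, G) = -8 + √(71 + G) (S(L, G) = -8 + √(G + 71) = -8 + √(71 + G))
(-28240 + (-8716 - S(d(2, -5), -70)))/(t - 37333) = (-28240 + (-8716 - (-8 + √(71 - 70))))/(498695192 - 37333) = (-28240 + (-8716 - (-8 + √1)))/498657859 = (-28240 + (-8716 - (-8 + 1)))*(1/498657859) = (-28240 + (-8716 - 1*(-7)))*(1/498657859) = (-28240 + (-8716 + 7))*(1/498657859) = (-28240 - 8709)*(1/498657859) = -36949*1/498657859 = -36949/498657859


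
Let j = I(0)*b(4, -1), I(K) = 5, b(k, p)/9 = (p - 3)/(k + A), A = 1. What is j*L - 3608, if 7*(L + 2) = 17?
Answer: -25364/7 ≈ -3623.4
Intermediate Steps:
L = 3/7 (L = -2 + (⅐)*17 = -2 + 17/7 = 3/7 ≈ 0.42857)
b(k, p) = 9*(-3 + p)/(1 + k) (b(k, p) = 9*((p - 3)/(k + 1)) = 9*((-3 + p)/(1 + k)) = 9*(-3 + p)/(1 + k))
j = -36 (j = 5*(9*(-3 - 1)/(1 + 4)) = 5*(9*(-4)/5) = 5*(9*(⅕)*(-4)) = 5*(-36/5) = -36)
j*L - 3608 = -36*3/7 - 3608 = -108/7 - 3608 = -25364/7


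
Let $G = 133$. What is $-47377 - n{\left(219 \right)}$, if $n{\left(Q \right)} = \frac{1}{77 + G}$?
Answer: $- \frac{9949171}{210} \approx -47377.0$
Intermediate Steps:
$n{\left(Q \right)} = \frac{1}{210}$ ($n{\left(Q \right)} = \frac{1}{77 + 133} = \frac{1}{210}$)
$-47377 - n{\left(219 \right)} = -47377 - \frac{1}{210} = - \frac{9949171}{210}$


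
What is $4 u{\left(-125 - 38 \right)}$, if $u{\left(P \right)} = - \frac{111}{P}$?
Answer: $\frac{444}{163} \approx 2.7239$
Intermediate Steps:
$4 u{\left(-125 - 38 \right)} = 4 \left(- \frac{111}{-125 - 38}\right) = 4 \left(- \frac{111}{-163}\right) = 4 \left(\left(-111\right) \left(- \frac{1}{163}\right)\right) = 4 \cdot \frac{111}{163} = \frac{444}{163}$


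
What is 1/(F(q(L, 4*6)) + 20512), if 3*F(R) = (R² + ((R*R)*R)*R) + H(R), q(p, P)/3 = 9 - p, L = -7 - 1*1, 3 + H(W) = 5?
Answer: 3/6829340 ≈ 4.3928e-7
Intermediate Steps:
H(W) = 2 (H(W) = -3 + 5 = 2)
L = -8 (L = -7 - 1 = -8)
q(p, P) = 27 - 3*p (q(p, P) = 3*(9 - p) = 27 - 3*p)
F(R) = ⅔ + R²/3 + R⁴/3 (F(R) = ((R² + ((R*R)*R)*R) + 2)/3 = ((R² + (R²*R)*R) + 2)/3 = ((R² + R³*R) + 2)/3 = ((R² + R⁴) + 2)/3 = (2 + R² + R⁴)/3 = ⅔ + R²/3 + R⁴/3)
1/(F(q(L, 4*6)) + 20512) = 1/((⅔ + (27 - 3*(-8))²/3 + (27 - 3*(-8))⁴/3) + 20512) = 1/((⅔ + (27 + 24)²/3 + (27 + 24)⁴/3) + 20512) = 1/((⅔ + (⅓)*51² + (⅓)*51⁴) + 20512) = 1/((⅔ + (⅓)*2601 + (⅓)*6765201) + 20512) = 1/((⅔ + 867 + 2255067) + 20512) = 1/(6767804/3 + 20512) = 1/(6829340/3) = 3/6829340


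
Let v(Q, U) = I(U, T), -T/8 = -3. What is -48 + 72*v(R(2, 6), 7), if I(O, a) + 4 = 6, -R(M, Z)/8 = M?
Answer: 96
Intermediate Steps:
T = 24 (T = -8*(-3) = 24)
R(M, Z) = -8*M
I(O, a) = 2 (I(O, a) = -4 + 6 = 2)
v(Q, U) = 2
-48 + 72*v(R(2, 6), 7) = -48 + 72*2 = -48 + 144 = 96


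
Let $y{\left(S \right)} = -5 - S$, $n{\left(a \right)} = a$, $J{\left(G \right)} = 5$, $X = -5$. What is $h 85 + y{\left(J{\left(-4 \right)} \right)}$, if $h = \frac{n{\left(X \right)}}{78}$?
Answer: $- \frac{1205}{78} \approx -15.449$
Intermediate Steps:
$h = - \frac{5}{78} \approx -0.064103$
$h 85 + y{\left(J{\left(-4 \right)} \right)} = \left(- \frac{5}{78}\right) 85 - 10 = - \frac{425}{78} - 10 = - \frac{1205}{78}$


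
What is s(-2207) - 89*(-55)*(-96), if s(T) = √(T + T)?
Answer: -469920 + I*√4414 ≈ -4.6992e+5 + 66.438*I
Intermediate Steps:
s(T) = √2*√T (s(T) = √(2*T) = √2*√T)
s(-2207) - 89*(-55)*(-96) = √2*√(-2207) - 89*(-55)*(-96) = √2*(I*√2207) + 4895*(-96) = I*√4414 - 469920 = -469920 + I*√4414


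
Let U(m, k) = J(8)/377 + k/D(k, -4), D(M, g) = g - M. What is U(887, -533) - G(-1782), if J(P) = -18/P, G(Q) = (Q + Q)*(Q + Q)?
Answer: -10132869254797/797732 ≈ -1.2702e+7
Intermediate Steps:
G(Q) = 4*Q² (G(Q) = (2*Q)*(2*Q) = 4*Q²)
U(m, k) = -9/1508 + k/(-4 - k) (U(m, k) = -18/8/377 + k/(-4 - k) = -18*⅛*(1/377) + k/(-4 - k) = -9/4*1/377 + k/(-4 - k) = -9/1508 + k/(-4 - k))
U(887, -533) - G(-1782) = (-36 - 1517*(-533))/(1508*(4 - 533)) - 4*(-1782)² = (1/1508)*(-36 + 808561)/(-529) - 4*3175524 = (1/1508)*(-1/529)*808525 - 1*12702096 = -808525/797732 - 12702096 = -10132869254797/797732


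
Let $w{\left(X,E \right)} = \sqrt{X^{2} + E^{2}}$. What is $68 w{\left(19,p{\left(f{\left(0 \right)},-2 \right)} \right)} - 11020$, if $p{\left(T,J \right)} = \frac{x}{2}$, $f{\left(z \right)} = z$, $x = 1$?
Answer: $-11020 + 578 \sqrt{5} \approx -9727.5$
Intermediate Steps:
$p{\left(T,J \right)} = \frac{1}{2}$ ($p{\left(T,J \right)} = 1 \cdot \frac{1}{2} = \frac{1}{2}$)
$w{\left(X,E \right)} = \sqrt{E^{2} + X^{2}}$
$68 w{\left(19,p{\left(f{\left(0 \right)},-2 \right)} \right)} - 11020 = 68 \sqrt{\left(\frac{1}{2}\right)^{2} + 19^{2}} - 11020 = 68 \sqrt{\frac{1}{4} + 361} - 11020 = 68 \sqrt{\frac{1445}{4}} - 11020 = 68 \frac{17 \sqrt{5}}{2} - 11020 = 578 \sqrt{5} - 11020 = -11020 + 578 \sqrt{5}$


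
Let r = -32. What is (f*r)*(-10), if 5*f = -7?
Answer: -448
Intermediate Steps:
f = -7/5 (f = (1/5)*(-7) = -7/5 ≈ -1.4000)
(f*r)*(-10) = -7/5*(-32)*(-10) = (224/5)*(-10) = -448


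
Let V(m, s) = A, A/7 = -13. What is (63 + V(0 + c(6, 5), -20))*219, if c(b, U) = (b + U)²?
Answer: -6132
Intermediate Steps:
A = -91 (A = 7*(-13) = -91)
c(b, U) = (U + b)²
V(m, s) = -91
(63 + V(0 + c(6, 5), -20))*219 = (63 - 91)*219 = -28*219 = -6132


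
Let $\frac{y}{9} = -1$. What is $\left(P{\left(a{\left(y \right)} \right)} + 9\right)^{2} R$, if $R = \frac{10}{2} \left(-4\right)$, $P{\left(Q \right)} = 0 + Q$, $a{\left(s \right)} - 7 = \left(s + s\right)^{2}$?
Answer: $-2312000$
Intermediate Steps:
$y = -9$ ($y = 9 \left(-1\right) = -9$)
$a{\left(s \right)} = 7 + 4 s^{2}$ ($a{\left(s \right)} = 7 + \left(s + s\right)^{2} = 7 + \left(2 s\right)^{2} = 7 + 4 s^{2}$)
$P{\left(Q \right)} = Q$
$R = -20$ ($R = 10 \cdot \frac{1}{2} \left(-4\right) = 5 \left(-4\right) = -20$)
$\left(P{\left(a{\left(y \right)} \right)} + 9\right)^{2} R = \left(\left(7 + 4 \left(-9\right)^{2}\right) + 9\right)^{2} \left(-20\right) = \left(\left(7 + 4 \cdot 81\right) + 9\right)^{2} \left(-20\right) = \left(\left(7 + 324\right) + 9\right)^{2} \left(-20\right) = \left(331 + 9\right)^{2} \left(-20\right) = 340^{2} \left(-20\right) = 115600 \left(-20\right) = -2312000$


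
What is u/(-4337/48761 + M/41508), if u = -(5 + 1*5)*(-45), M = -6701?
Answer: -910787214600/506767657 ≈ -1797.2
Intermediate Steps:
u = 450 (u = -(5 + 5)*(-45) = -1*10*(-45) = -10*(-45) = 450)
u/(-4337/48761 + M/41508) = 450/(-4337/48761 - 6701/41508) = 450/(-506767657/2023971588) = 450*(-2023971588/506767657) = -910787214600/506767657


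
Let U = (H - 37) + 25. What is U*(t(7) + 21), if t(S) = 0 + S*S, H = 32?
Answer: 1400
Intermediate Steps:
U = 20 (U = (32 - 37) + 25 = -5 + 25 = 20)
t(S) = S**2 (t(S) = 0 + S**2 = S**2)
U*(t(7) + 21) = 20*(7**2 + 21) = 20*(49 + 21) = 20*70 = 1400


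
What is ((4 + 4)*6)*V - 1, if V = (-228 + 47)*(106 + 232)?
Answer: -2936545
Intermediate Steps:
V = -61178 (V = -181*338 = -61178)
((4 + 4)*6)*V - 1 = ((4 + 4)*6)*(-61178) - 1 = (8*6)*(-61178) - 1 = 48*(-61178) - 1 = -2936544 - 1 = -2936545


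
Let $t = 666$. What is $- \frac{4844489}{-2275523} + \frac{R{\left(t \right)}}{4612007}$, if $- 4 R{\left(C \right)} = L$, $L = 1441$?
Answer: $\frac{89367989689049}{41978912018644} \approx 2.1289$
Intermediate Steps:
$R{\left(C \right)} = - \frac{1441}{4}$ ($R{\left(C \right)} = \left(- \frac{1}{4}\right) 1441 = - \frac{1441}{4}$)
$- \frac{4844489}{-2275523} + \frac{R{\left(t \right)}}{4612007} = - \frac{4844489}{-2275523} - \frac{1441}{4 \cdot 4612007} = \left(-4844489\right) \left(- \frac{1}{2275523}\right) - \frac{1441}{18448028} = \frac{4844489}{2275523} - \frac{1441}{18448028} = \frac{89367989689049}{41978912018644}$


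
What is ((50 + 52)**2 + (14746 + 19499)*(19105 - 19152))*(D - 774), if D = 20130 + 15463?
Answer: -55679445909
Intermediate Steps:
D = 35593
((50 + 52)**2 + (14746 + 19499)*(19105 - 19152))*(D - 774) = ((50 + 52)**2 + (14746 + 19499)*(19105 - 19152))*(35593 - 774) = (102**2 + 34245*(-47))*34819 = (10404 - 1609515)*34819 = -1599111*34819 = -55679445909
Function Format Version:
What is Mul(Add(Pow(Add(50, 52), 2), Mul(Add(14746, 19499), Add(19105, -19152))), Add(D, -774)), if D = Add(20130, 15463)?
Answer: -55679445909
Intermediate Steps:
D = 35593
Mul(Add(Pow(Add(50, 52), 2), Mul(Add(14746, 19499), Add(19105, -19152))), Add(D, -774)) = Mul(Add(Pow(Add(50, 52), 2), Mul(Add(14746, 19499), Add(19105, -19152))), Add(35593, -774)) = Mul(Add(Pow(102, 2), Mul(34245, -47)), 34819) = Mul(Add(10404, -1609515), 34819) = Mul(-1599111, 34819) = -55679445909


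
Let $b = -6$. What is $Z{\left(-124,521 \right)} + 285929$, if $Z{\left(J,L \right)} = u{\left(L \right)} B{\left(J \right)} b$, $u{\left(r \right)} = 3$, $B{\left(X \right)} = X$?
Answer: $288161$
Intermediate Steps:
$Z{\left(J,L \right)} = - 18 J$ ($Z{\left(J,L \right)} = 3 J \left(-6\right) = - 18 J$)
$Z{\left(-124,521 \right)} + 285929 = \left(-18\right) \left(-124\right) + 285929 = 2232 + 285929 = 288161$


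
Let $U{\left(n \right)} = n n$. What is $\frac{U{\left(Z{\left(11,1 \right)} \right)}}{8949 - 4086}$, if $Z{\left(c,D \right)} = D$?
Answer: $\frac{1}{4863} \approx 0.00020563$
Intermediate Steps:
$U{\left(n \right)} = n^{2}$
$\frac{U{\left(Z{\left(11,1 \right)} \right)}}{8949 - 4086} = \frac{1^{2}}{8949 - 4086} = 1 \frac{1}{8949 - 4086} = 1 \cdot \frac{1}{4863} = \frac{1}{4863}$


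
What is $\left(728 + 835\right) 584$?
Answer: $912792$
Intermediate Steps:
$\left(728 + 835\right) 584 = 1563 \cdot 584 = 912792$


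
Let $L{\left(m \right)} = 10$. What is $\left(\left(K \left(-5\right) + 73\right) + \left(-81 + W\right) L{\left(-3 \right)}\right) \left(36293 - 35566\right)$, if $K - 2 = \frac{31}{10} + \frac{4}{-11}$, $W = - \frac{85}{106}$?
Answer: $- \frac{651613735}{1166} \approx -5.5885 \cdot 10^{5}$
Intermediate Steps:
$W = - \frac{85}{106}$ ($W = \left(-85\right) \frac{1}{106} = - \frac{85}{106} \approx -0.80189$)
$K = \frac{521}{110}$ ($K = 2 + \left(\frac{31}{10} + \frac{4}{-11}\right) = 2 + \left(31 \cdot \frac{1}{10} + 4 \left(- \frac{1}{11}\right)\right) = 2 + \left(\frac{31}{10} - \frac{4}{11}\right) = 2 + \frac{301}{110} = \frac{521}{110} \approx 4.7364$)
$\left(\left(K \left(-5\right) + 73\right) + \left(-81 + W\right) L{\left(-3 \right)}\right) \left(36293 - 35566\right) = \left(\left(\frac{521}{110} \left(-5\right) + 73\right) + \left(-81 - \frac{85}{106}\right) 10\right) \left(36293 - 35566\right) = \left(\left(- \frac{521}{22} + 73\right) - \frac{43355}{53}\right) 727 = \left(\frac{1085}{22} - \frac{43355}{53}\right) 727 = \left(- \frac{896305}{1166}\right) 727 = - \frac{651613735}{1166}$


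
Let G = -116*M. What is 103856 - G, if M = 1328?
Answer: 257904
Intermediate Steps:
G = -154048 (G = -116*1328 = -154048)
103856 - G = 103856 - 1*(-154048) = 103856 + 154048 = 257904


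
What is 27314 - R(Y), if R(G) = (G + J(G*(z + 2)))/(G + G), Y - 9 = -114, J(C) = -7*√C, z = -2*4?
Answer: 54627/2 - √70/10 ≈ 27313.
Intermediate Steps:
z = -8
Y = -105 (Y = 9 - 114 = -105)
R(G) = (G - 7*√6*√(-G))/(2*G) (R(G) = (G - 7*√(G*(-8 + 2)))/(G + G) = (G - 7*√6*√(-G))/((2*G)) = (G - 7*√6*√(-G))*(1/(2*G)) = (G - 7*√6*√(-G))/(2*G))
27314 - R(Y) = 27314 - (-105 - 7*√6*√(-1*(-105)))/(2*(-105)) = 27314 - (-1)*(-105 - 7*√6*√105)/(2*105) = 27314 - (-1)*(-105 - 21*√70)/(2*105) = 27314 - (½ + √70/10) = 27314 + (-½ - √70/10) = 54627/2 - √70/10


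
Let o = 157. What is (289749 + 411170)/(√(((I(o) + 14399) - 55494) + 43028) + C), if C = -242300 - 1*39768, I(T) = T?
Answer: -98853410246/39781177267 - 700919*√2090/79562354534 ≈ -2.4853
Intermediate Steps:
C = -282068 (C = -242300 - 39768 = -282068)
(289749 + 411170)/(√(((I(o) + 14399) - 55494) + 43028) + C) = (289749 + 411170)/(√(((157 + 14399) - 55494) + 43028) - 282068) = 700919/(√((14556 - 55494) + 43028) - 282068) = 700919/(√(-40938 + 43028) - 282068) = 700919/(√2090 - 282068) = 700919/(-282068 + √2090)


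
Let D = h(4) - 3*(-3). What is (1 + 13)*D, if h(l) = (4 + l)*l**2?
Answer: 1918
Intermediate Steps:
h(l) = l**2*(4 + l)
D = 137 (D = 4**2*(4 + 4) - 3*(-3) = 16*8 + 9 = 128 + 9 = 137)
(1 + 13)*D = (1 + 13)*137 = 14*137 = 1918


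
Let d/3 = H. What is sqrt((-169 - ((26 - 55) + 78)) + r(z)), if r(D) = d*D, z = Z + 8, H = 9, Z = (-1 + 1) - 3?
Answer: I*sqrt(83) ≈ 9.1104*I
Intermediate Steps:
Z = -3 (Z = 0 - 3 = -3)
d = 27 (d = 3*9 = 27)
z = 5 (z = -3 + 8 = 5)
r(D) = 27*D
sqrt((-169 - ((26 - 55) + 78)) + r(z)) = sqrt((-169 - ((26 - 55) + 78)) + 27*5) = sqrt((-169 - (-29 + 78)) + 135) = sqrt((-169 - 1*49) + 135) = sqrt((-169 - 49) + 135) = sqrt(-218 + 135) = sqrt(-83) = I*sqrt(83)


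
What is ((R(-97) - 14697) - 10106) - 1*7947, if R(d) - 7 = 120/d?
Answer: -3176191/97 ≈ -32744.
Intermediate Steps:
R(d) = 7 + 120/d
((R(-97) - 14697) - 10106) - 1*7947 = (((7 + 120/(-97)) - 14697) - 10106) - 1*7947 = (((7 + 120*(-1/97)) - 14697) - 10106) - 7947 = (((7 - 120/97) - 14697) - 10106) - 7947 = ((559/97 - 14697) - 10106) - 7947 = (-1425050/97 - 10106) - 7947 = -2405332/97 - 7947 = -3176191/97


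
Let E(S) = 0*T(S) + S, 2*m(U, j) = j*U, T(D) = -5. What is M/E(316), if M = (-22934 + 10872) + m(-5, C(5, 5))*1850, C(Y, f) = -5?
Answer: 11063/316 ≈ 35.010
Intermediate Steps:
m(U, j) = U*j/2 (m(U, j) = (j*U)/2 = (U*j)/2 = U*j/2)
E(S) = S (E(S) = 0*(-5) + S = 0 + S = S)
M = 11063 (M = (-22934 + 10872) + ((1/2)*(-5)*(-5))*1850 = -12062 + (25/2)*1850 = -12062 + 23125 = 11063)
M/E(316) = 11063/316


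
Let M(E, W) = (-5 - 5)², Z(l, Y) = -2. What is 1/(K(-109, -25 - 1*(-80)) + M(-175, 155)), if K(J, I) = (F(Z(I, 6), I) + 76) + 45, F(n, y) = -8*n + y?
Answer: 1/292 ≈ 0.0034247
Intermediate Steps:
F(n, y) = y - 8*n
K(J, I) = 137 + I (K(J, I) = ((I - 8*(-2)) + 76) + 45 = ((I + 16) + 76) + 45 = ((16 + I) + 76) + 45 = (92 + I) + 45 = 137 + I)
M(E, W) = 100 (M(E, W) = (-10)² = 100)
1/(K(-109, -25 - 1*(-80)) + M(-175, 155)) = 1/((137 + (-25 - 1*(-80))) + 100) = 1/((137 + (-25 + 80)) + 100) = 1/((137 + 55) + 100) = 1/(192 + 100) = 1/292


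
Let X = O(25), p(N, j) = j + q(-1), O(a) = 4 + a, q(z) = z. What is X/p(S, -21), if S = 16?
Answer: -29/22 ≈ -1.3182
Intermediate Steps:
p(N, j) = -1 + j (p(N, j) = j - 1 = -1 + j)
X = 29 (X = 4 + 25 = 29)
X/p(S, -21) = 29/(-1 - 21) = 29/(-22) = 29*(-1/22) = -29/22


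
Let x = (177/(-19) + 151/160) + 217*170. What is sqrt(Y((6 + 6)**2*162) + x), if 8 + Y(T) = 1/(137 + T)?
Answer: 3*sqrt(15997320326)/1976 ≈ 192.03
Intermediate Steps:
x = 112120149/3040 (x = (177*(-1/19) + 151*(1/160)) + 36890 = (-177/19 + 151/160) + 36890 = -25451/3040 + 36890 = 112120149/3040 ≈ 36882.)
Y(T) = -8 + 1/(137 + T)
sqrt(Y((6 + 6)**2*162) + x) = sqrt((-1095 - 8*(6 + 6)**2*162)/(137 + (6 + 6)**2*162) + 112120149/3040) = sqrt((-1095 - 8*12**2*162)/(137 + 12**2*162) + 112120149/3040) = sqrt((-1095 - 1152*162)/(137 + 144*162) + 112120149/3040) = sqrt((-1095 - 8*23328)/(137 + 23328) + 112120149/3040) = sqrt((-1095 - 186624)/23465 + 112120149/3040) = sqrt((1/23465)*(-187719) + 112120149/3040) = sqrt(-187719/23465 + 112120149/3040) = sqrt(5537533959/150176) = 3*sqrt(15997320326)/1976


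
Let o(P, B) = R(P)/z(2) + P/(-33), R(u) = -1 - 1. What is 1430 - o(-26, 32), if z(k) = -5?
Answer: 235754/165 ≈ 1428.8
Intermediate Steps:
R(u) = -2
o(P, B) = ⅖ - P/33 (o(P, B) = -2/(-5) + P/(-33) = -2*(-⅕) + P*(-1/33) = ⅖ - P/33)
1430 - o(-26, 32) = 1430 - (⅖ - 1/33*(-26)) = 1430 - (⅖ + 26/33) = 1430 - 1*196/165 = 1430 - 196/165 = 235754/165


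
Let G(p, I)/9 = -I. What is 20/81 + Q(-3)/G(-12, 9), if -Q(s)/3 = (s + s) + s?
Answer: -7/81 ≈ -0.086420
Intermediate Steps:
G(p, I) = -9*I (G(p, I) = 9*(-I) = -9*I)
Q(s) = -9*s (Q(s) = -3*((s + s) + s) = -3*(2*s + s) = -9*s)
20/81 + Q(-3)/G(-12, 9) = 20/81 + (-9*(-3))/((-9*9)) = 20*(1/81) + 27/(-81) = 20/81 + 27*(-1/81) = 20/81 - ⅓ = -7/81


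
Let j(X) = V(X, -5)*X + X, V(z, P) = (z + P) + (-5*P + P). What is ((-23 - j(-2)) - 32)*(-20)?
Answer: 540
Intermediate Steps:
V(z, P) = z - 3*P (V(z, P) = (P + z) - 4*P = z - 3*P)
j(X) = X + X*(15 + X) (j(X) = (X - 3*(-5))*X + X = (X + 15)*X + X = (15 + X)*X + X = X*(15 + X) + X = X + X*(15 + X))
((-23 - j(-2)) - 32)*(-20) = ((-23 - (-2)*(16 - 2)) - 32)*(-20) = ((-23 - (-2)*14) - 32)*(-20) = ((-23 - 1*(-28)) - 32)*(-20) = ((-23 + 28) - 32)*(-20) = (5 - 32)*(-20) = -27*(-20) = 540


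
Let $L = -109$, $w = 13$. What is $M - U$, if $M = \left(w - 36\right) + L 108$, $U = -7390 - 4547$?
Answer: $142$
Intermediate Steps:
$U = -11937$ ($U = -7390 - 4547 = -11937$)
$M = -11795$ ($M = \left(13 - 36\right) - 11772 = -23 - 11772 = -11795$)
$M - U = -11795 - -11937 = -11795 + 11937 = 142$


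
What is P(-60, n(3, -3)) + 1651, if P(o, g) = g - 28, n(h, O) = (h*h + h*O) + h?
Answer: 1626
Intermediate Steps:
n(h, O) = h + h**2 + O*h (n(h, O) = (h**2 + O*h) + h = h + h**2 + O*h)
P(o, g) = -28 + g
P(-60, n(3, -3)) + 1651 = (-28 + 3*(1 - 3 + 3)) + 1651 = (-28 + 3*1) + 1651 = (-28 + 3) + 1651 = -25 + 1651 = 1626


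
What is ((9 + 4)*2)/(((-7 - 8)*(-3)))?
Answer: 26/45 ≈ 0.57778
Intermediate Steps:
((9 + 4)*2)/(((-7 - 8)*(-3))) = (13*2)/((-15*(-3))) = 26/45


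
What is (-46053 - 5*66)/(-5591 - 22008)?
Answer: 46383/27599 ≈ 1.6806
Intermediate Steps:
(-46053 - 5*66)/(-5591 - 22008) = (-46053 - 330)/(-27599) = -46383*(-1/27599) = 46383/27599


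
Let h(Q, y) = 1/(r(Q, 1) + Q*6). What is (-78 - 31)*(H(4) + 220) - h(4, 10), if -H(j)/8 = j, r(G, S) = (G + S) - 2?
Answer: -553285/27 ≈ -20492.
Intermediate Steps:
r(G, S) = -2 + G + S
h(Q, y) = 1/(-1 + 7*Q) (h(Q, y) = 1/((-2 + Q + 1) + Q*6) = 1/((-1 + Q) + 6*Q) = 1/(-1 + 7*Q))
H(j) = -8*j
(-78 - 31)*(H(4) + 220) - h(4, 10) = (-78 - 31)*(-8*4 + 220) - 1/(-1 + 7*4) = -109*(-32 + 220) - 1/(-1 + 28) = -109*188 - 1/27 = -20492 - 1*1/27 = -20492 - 1/27 = -553285/27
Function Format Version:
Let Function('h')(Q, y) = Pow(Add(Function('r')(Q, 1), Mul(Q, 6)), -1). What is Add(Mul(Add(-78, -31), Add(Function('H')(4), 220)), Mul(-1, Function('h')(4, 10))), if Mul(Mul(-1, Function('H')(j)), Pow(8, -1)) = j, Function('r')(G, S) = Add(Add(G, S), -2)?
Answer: Rational(-553285, 27) ≈ -20492.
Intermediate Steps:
Function('r')(G, S) = Add(-2, G, S)
Function('h')(Q, y) = Pow(Add(-1, Mul(7, Q)), -1) (Function('h')(Q, y) = Pow(Add(Add(-2, Q, 1), Mul(Q, 6)), -1) = Pow(Add(Add(-1, Q), Mul(6, Q)), -1) = Pow(Add(-1, Mul(7, Q)), -1))
Function('H')(j) = Mul(-8, j)
Add(Mul(Add(-78, -31), Add(Function('H')(4), 220)), Mul(-1, Function('h')(4, 10))) = Add(Mul(Add(-78, -31), Add(Mul(-8, 4), 220)), Mul(-1, Pow(Add(-1, Mul(7, 4)), -1))) = Add(Mul(-109, Add(-32, 220)), Mul(-1, Pow(Add(-1, 28), -1))) = Add(Mul(-109, 188), Mul(-1, Pow(27, -1))) = Add(-20492, Mul(-1, Rational(1, 27))) = Add(-20492, Rational(-1, 27)) = Rational(-553285, 27)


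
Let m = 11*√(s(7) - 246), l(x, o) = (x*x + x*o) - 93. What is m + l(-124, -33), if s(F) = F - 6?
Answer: 19375 + 77*I*√5 ≈ 19375.0 + 172.18*I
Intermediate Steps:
s(F) = -6 + F
l(x, o) = -93 + x² + o*x (l(x, o) = (x² + o*x) - 93 = -93 + x² + o*x)
m = 77*I*√5 (m = 11*√((-6 + 7) - 246) = 11*√(1 - 246) = 11*√(-245) = 11*(7*I*√5) = 77*I*√5 ≈ 172.18*I)
m + l(-124, -33) = 77*I*√5 + (-93 + (-124)² - 33*(-124)) = 77*I*√5 + (-93 + 15376 + 4092) = 77*I*√5 + 19375 = 19375 + 77*I*√5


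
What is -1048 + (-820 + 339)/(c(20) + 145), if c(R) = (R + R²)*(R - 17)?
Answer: -1472921/1405 ≈ -1048.3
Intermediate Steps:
c(R) = (-17 + R)*(R + R²) (c(R) = (R + R²)*(-17 + R) = (-17 + R)*(R + R²))
-1048 + (-820 + 339)/(c(20) + 145) = -1048 + (-820 + 339)/(20*(-17 + 20² - 16*20) + 145) = -1048 - 481/(20*(-17 + 400 - 320) + 145) = -1048 - 481/(20*63 + 145) = -1048 - 481/(1260 + 145) = -1048 - 481/1405 = -1472921/1405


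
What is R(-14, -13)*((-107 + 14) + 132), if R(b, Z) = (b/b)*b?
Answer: -546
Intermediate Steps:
R(b, Z) = b (R(b, Z) = 1*b = b)
R(-14, -13)*((-107 + 14) + 132) = -14*((-107 + 14) + 132) = -14*(-93 + 132) = -14*39 = -546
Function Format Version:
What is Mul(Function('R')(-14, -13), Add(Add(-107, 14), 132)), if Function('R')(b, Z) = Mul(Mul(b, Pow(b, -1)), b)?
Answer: -546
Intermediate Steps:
Function('R')(b, Z) = b (Function('R')(b, Z) = Mul(1, b) = b)
Mul(Function('R')(-14, -13), Add(Add(-107, 14), 132)) = Mul(-14, Add(Add(-107, 14), 132)) = Mul(-14, Add(-93, 132)) = Mul(-14, 39) = -546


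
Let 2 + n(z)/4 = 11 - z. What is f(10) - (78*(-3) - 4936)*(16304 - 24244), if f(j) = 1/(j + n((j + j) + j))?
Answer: -3037685201/74 ≈ -4.1050e+7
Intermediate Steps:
n(z) = 36 - 4*z (n(z) = -8 + 4*(11 - z) = -8 + (44 - 4*z) = 36 - 4*z)
f(j) = 1/(36 - 11*j) (f(j) = 1/(j + (36 - 4*((j + j) + j))) = 1/(j + (36 - 4*(2*j + j))) = 1/(j + (36 - 12*j)) = 1/(36 - 11*j))
f(10) - (78*(-3) - 4936)*(16304 - 24244) = 1/(36 - 11*10) - (78*(-3) - 4936)*(16304 - 24244) = 1/(36 - 110) - (-234 - 4936)*(-7940) = 1/(-74) - (-5170)*(-7940) = -1/74 - 1*41049800 = -1/74 - 41049800 = -3037685201/74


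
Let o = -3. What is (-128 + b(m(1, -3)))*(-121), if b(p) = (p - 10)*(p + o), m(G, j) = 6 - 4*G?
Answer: 14520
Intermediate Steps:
b(p) = (-10 + p)*(-3 + p) (b(p) = (p - 10)*(p - 3) = (-10 + p)*(-3 + p))
(-128 + b(m(1, -3)))*(-121) = (-128 + (30 + (6 - 4*1)² - 13*(6 - 4*1)))*(-121) = (-128 + (30 + (6 - 4)² - 13*(6 - 4)))*(-121) = (-128 + (30 + 2² - 13*2))*(-121) = (-128 + (30 + 4 - 26))*(-121) = (-128 + 8)*(-121) = -120*(-121) = 14520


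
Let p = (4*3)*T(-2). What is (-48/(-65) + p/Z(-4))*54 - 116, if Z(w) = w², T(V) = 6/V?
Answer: -25691/130 ≈ -197.62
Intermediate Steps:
p = -36 (p = (4*3)*(6/(-2)) = 12*(6*(-½)) = 12*(-3) = -36)
(-48/(-65) + p/Z(-4))*54 - 116 = (-48/(-65) - 36/((-4)²))*54 - 116 = (-48*(-1/65) - 36/16)*54 - 116 = (48/65 - 36*1/16)*54 - 116 = (48/65 - 9/4)*54 - 116 = -393/260*54 - 116 = -10611/130 - 116 = -25691/130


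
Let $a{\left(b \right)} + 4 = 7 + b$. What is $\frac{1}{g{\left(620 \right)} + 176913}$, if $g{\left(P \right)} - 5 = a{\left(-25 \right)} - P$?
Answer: $\frac{1}{176276} \approx 5.6729 \cdot 10^{-6}$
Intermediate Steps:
$a{\left(b \right)} = 3 + b$ ($a{\left(b \right)} = -4 + \left(7 + b\right) = 3 + b$)
$g{\left(P \right)} = -17 - P$ ($g{\left(P \right)} = 5 - \left(22 + P\right) = -17 - P$)
$\frac{1}{g{\left(620 \right)} + 176913} = \frac{1}{\left(-17 - 620\right) + 176913} = \frac{1}{-637 + 176913} = \frac{1}{176276}$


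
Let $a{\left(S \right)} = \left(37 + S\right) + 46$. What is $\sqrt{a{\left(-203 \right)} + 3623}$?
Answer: $\sqrt{3503} \approx 59.186$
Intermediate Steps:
$a{\left(S \right)} = 83 + S$
$\sqrt{a{\left(-203 \right)} + 3623} = \sqrt{\left(83 - 203\right) + 3623} = \sqrt{-120 + 3623} = \sqrt{3503}$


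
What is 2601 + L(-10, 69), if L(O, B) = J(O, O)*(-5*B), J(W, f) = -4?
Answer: 3981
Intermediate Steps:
L(O, B) = 20*B (L(O, B) = -(-20)*B = 20*B)
2601 + L(-10, 69) = 2601 + 20*69 = 2601 + 1380 = 3981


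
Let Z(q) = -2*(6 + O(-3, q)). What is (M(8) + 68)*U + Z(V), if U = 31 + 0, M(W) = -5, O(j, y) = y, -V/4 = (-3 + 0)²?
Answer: 2013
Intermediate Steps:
V = -36 (V = -4*(-3 + 0)² = -4*(-3)² = -4*9 = -36)
Z(q) = -12 - 2*q (Z(q) = -2*(6 + q) = -12 - 2*q)
U = 31
(M(8) + 68)*U + Z(V) = (-5 + 68)*31 + (-12 - 2*(-36)) = 63*31 + (-12 + 72) = 1953 + 60 = 2013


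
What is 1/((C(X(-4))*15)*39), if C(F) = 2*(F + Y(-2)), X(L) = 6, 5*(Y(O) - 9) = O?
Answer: 1/17082 ≈ 5.8541e-5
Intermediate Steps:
Y(O) = 9 + O/5
C(F) = 86/5 + 2*F (C(F) = 2*(F + (9 + (⅕)*(-2))) = 2*(F + (9 - ⅖)) = 2*(F + 43/5) = 2*(43/5 + F) = 86/5 + 2*F)
1/((C(X(-4))*15)*39) = 1/(((86/5 + 2*6)*15)*39) = 1/(((86/5 + 12)*15)*39) = 1/(((146/5)*15)*39) = 1/(438*39) = 1/17082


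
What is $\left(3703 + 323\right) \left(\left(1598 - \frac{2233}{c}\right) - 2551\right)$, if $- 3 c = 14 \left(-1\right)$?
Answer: $-5763219$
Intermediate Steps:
$c = \frac{14}{3}$ ($c = - \frac{14 \left(-1\right)}{3} = \left(- \frac{1}{3}\right) \left(-14\right) = \frac{14}{3} \approx 4.6667$)
$\left(3703 + 323\right) \left(\left(1598 - \frac{2233}{c}\right) - 2551\right) = \left(3703 + 323\right) \left(\left(1598 - \frac{2233}{\frac{14}{3}}\right) - 2551\right) = 4026 \left(\left(1598 - \frac{957}{2}\right) - 2551\right) = 4026 \left(\frac{2239}{2} - 2551\right) = 4026 \left(- \frac{2863}{2}\right) = -5763219$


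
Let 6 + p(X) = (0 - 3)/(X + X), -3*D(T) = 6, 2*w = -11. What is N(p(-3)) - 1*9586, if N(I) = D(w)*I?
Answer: -9575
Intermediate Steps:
w = -11/2 (w = (½)*(-11) = -11/2 ≈ -5.5000)
D(T) = -2 (D(T) = -⅓*6 = -2)
p(X) = -6 - 3/(2*X) (p(X) = -6 + (0 - 3)/(X + X) = -6 - 3*1/(2*X) = -6 - 3/(2*X))
N(I) = -2*I
N(p(-3)) - 1*9586 = -2*(-6 - 3/2/(-3)) - 1*9586 = -2*(-6 - 3/2*(-⅓)) - 9586 = -2*(-6 + ½) - 9586 = -2*(-11/2) - 9586 = 11 - 9586 = -9575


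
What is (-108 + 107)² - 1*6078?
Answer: -6077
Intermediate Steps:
(-108 + 107)² - 1*6078 = (-1)² - 6078 = 1 - 6078 = -6077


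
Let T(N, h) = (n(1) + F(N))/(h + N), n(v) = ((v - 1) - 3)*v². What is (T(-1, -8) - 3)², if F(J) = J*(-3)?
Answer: 9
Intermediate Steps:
n(v) = v²*(-4 + v) (n(v) = ((-1 + v) - 3)*v² = (-4 + v)*v² = v²*(-4 + v))
F(J) = -3*J
T(N, h) = (-3 - 3*N)/(N + h) (T(N, h) = (1²*(-4 + 1) - 3*N)/(h + N) = (1*(-3) - 3*N)/(N + h) = (-3 - 3*N)/(N + h))
(T(-1, -8) - 3)² = (3*(-1 - 1*(-1))/(-1 - 8) - 3)² = (3*(-1 + 1)/(-9) - 3)² = (3*(-⅑)*0 - 3)² = (0 - 3)² = (-3)² = 9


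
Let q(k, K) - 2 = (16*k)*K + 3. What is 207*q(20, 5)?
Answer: 332235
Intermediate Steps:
q(k, K) = 5 + 16*K*k (q(k, K) = 2 + ((16*k)*K + 3) = 2 + (16*K*k + 3) = 2 + (3 + 16*K*k) = 5 + 16*K*k)
207*q(20, 5) = 207*(5 + 16*5*20) = 207*(5 + 1600) = 207*1605 = 332235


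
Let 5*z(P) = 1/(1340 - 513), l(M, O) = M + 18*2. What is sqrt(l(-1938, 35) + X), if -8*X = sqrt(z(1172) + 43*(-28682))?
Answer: sqrt(-520333183200 - 8270*I*sqrt(21087685442215))/16540 ≈ 1.5905 - 43.641*I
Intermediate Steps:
l(M, O) = 36 + M (l(M, O) = M + 36 = 36 + M)
z(P) = 1/4135 (z(P) = 1/(5*(1340 - 513)) = (1/5)/827 = (1/5)*(1/827) = 1/4135)
X = -I*sqrt(21087685442215)/33080 (X = -sqrt(1/4135 + 43*(-28682))/8 = -sqrt(1/4135 - 1233326)/8 = -I*sqrt(21087685442215)/33080 ≈ -138.82*I)
sqrt(l(-1938, 35) + X) = sqrt((36 - 1938) - I*sqrt(21087685442215)/33080) = sqrt(-1902 - I*sqrt(21087685442215)/33080)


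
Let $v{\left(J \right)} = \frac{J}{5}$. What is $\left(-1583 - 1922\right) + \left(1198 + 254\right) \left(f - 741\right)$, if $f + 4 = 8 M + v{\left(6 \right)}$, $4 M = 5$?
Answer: $- \frac{5344913}{5} \approx -1.069 \cdot 10^{6}$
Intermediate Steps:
$v{\left(J \right)} = \frac{J}{5}$ ($v{\left(J \right)} = J \frac{1}{5} = \frac{J}{5}$)
$M = \frac{5}{4}$ ($M = \frac{1}{4} \cdot 5 = \frac{5}{4} \approx 1.25$)
$f = \frac{36}{5}$ ($f = -4 + \left(8 \cdot \frac{5}{4} + \frac{1}{5} \cdot 6\right) = -4 + \left(10 + \frac{6}{5}\right) = -4 + \frac{56}{5} = \frac{36}{5} \approx 7.2$)
$\left(-1583 - 1922\right) + \left(1198 + 254\right) \left(f - 741\right) = \left(-1583 - 1922\right) + \left(1198 + 254\right) \left(\frac{36}{5} - 741\right) = -3505 + 1452 \left(- \frac{3669}{5}\right) = -3505 - \frac{5327388}{5} = - \frac{5344913}{5}$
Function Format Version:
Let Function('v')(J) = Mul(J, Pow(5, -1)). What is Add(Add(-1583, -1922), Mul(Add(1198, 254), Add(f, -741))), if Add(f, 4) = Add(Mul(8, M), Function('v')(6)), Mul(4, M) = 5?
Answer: Rational(-5344913, 5) ≈ -1.0690e+6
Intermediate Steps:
Function('v')(J) = Mul(Rational(1, 5), J) (Function('v')(J) = Mul(J, Rational(1, 5)) = Mul(Rational(1, 5), J))
M = Rational(5, 4) (M = Mul(Rational(1, 4), 5) = Rational(5, 4) ≈ 1.2500)
f = Rational(36, 5) (f = Add(-4, Add(Mul(8, Rational(5, 4)), Mul(Rational(1, 5), 6))) = Add(-4, Add(10, Rational(6, 5))) = Add(-4, Rational(56, 5)) = Rational(36, 5) ≈ 7.2000)
Add(Add(-1583, -1922), Mul(Add(1198, 254), Add(f, -741))) = Add(Add(-1583, -1922), Mul(Add(1198, 254), Add(Rational(36, 5), -741))) = Add(-3505, Mul(1452, Rational(-3669, 5))) = Add(-3505, Rational(-5327388, 5)) = Rational(-5344913, 5)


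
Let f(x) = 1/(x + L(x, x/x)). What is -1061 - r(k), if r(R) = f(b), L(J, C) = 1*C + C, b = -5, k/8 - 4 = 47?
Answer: -3182/3 ≈ -1060.7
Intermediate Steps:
k = 408 (k = 32 + 8*47 = 32 + 376 = 408)
L(J, C) = 2*C (L(J, C) = C + C = 2*C)
f(x) = 1/(2 + x) (f(x) = 1/(x + 2*(x/x)) = 1/(x + 2*1) = 1/(x + 2) = 1/(2 + x))
r(R) = -⅓ (r(R) = 1/(2 - 5) = 1/(-3) = -⅓)
-1061 - r(k) = -1061 - 1*(-⅓) = -1061 + ⅓ = -3182/3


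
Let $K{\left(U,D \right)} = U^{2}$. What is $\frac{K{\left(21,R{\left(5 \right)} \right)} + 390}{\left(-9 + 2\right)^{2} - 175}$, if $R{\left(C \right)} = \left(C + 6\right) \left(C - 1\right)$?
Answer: $- \frac{277}{42} \approx -6.5952$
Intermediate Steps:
$R{\left(C \right)} = \left(-1 + C\right) \left(6 + C\right)$ ($R{\left(C \right)} = \left(6 + C\right) \left(-1 + C\right) = \left(-1 + C\right) \left(6 + C\right)$)
$\frac{K{\left(21,R{\left(5 \right)} \right)} + 390}{\left(-9 + 2\right)^{2} - 175} = \frac{21^{2} + 390}{\left(-9 + 2\right)^{2} - 175} = \frac{441 + 390}{\left(-7\right)^{2} - 175} = \frac{831}{49 - 175} = \frac{831}{-126} = 831 \left(- \frac{1}{126}\right) = - \frac{277}{42}$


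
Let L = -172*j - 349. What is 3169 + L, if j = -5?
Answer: 3680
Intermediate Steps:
L = 511 (L = -172*(-5) - 349 = 860 - 349 = 511)
3169 + L = 3169 + 511 = 3680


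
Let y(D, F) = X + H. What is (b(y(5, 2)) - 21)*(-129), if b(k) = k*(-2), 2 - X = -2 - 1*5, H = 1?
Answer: 5289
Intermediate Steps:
X = 9 (X = 2 - (-2 - 1*5) = 2 - (-2 - 5) = 2 - 1*(-7) = 2 + 7 = 9)
y(D, F) = 10 (y(D, F) = 9 + 1 = 10)
b(k) = -2*k
(b(y(5, 2)) - 21)*(-129) = (-2*10 - 21)*(-129) = (-20 - 21)*(-129) = -41*(-129) = 5289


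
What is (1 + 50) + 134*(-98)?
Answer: -13081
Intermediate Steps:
(1 + 50) + 134*(-98) = 51 - 13132 = -13081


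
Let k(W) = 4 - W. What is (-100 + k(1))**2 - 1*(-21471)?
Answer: 30880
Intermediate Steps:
(-100 + k(1))**2 - 1*(-21471) = (-100 + (4 - 1*1))**2 - 1*(-21471) = (-100 + (4 - 1))**2 + 21471 = (-100 + 3)**2 + 21471 = (-97)**2 + 21471 = 9409 + 21471 = 30880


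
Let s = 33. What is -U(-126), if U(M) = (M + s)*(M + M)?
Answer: -23436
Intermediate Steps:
U(M) = 2*M*(33 + M) (U(M) = (M + 33)*(M + M) = (33 + M)*(2*M) = 2*M*(33 + M))
-U(-126) = -2*(-126)*(33 - 126) = -2*(-126)*(-93) = -1*23436 = -23436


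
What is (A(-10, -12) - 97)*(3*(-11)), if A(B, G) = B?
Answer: 3531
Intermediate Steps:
(A(-10, -12) - 97)*(3*(-11)) = (-10 - 97)*(3*(-11)) = -107*(-33) = 3531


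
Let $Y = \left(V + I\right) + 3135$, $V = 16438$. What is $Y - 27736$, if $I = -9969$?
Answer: $-18132$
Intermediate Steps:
$Y = 9604$ ($Y = \left(16438 - 9969\right) + 3135 = 6469 + 3135 = 9604$)
$Y - 27736 = 9604 - 27736 = -18132$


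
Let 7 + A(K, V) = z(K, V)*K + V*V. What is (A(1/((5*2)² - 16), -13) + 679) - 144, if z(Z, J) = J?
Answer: 58535/84 ≈ 696.85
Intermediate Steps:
A(K, V) = -7 + V² + K*V (A(K, V) = -7 + (V*K + V*V) = -7 + (K*V + V²) = -7 + (V² + K*V) = -7 + V² + K*V)
(A(1/((5*2)² - 16), -13) + 679) - 144 = ((-7 + (-13)² - 13/((5*2)² - 16)) + 679) - 144 = ((-7 + 169 - 13/(10² - 16)) + 679) - 144 = ((-7 + 169 - 13/(100 - 16)) + 679) - 144 = ((-7 + 169 - 13/84) + 679) - 144 = (13595/84 + 679) - 144 = 70631/84 - 144 = 58535/84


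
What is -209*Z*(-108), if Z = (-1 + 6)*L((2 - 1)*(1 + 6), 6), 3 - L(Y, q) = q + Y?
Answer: -1128600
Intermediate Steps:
L(Y, q) = 3 - Y - q (L(Y, q) = 3 - (q + Y) = 3 - (Y + q) = 3 + (-Y - q) = 3 - Y - q)
Z = -50 (Z = (-1 + 6)*(3 - (2 - 1)*(1 + 6) - 1*6) = 5*(3 - 7 - 6) = 5*(-10) = -50)
-209*Z*(-108) = -209*(-50)*(-108) = 10450*(-108) = -1128600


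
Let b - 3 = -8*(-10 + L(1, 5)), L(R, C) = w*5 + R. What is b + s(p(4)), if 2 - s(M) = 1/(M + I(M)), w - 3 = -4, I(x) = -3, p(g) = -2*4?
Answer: 1288/11 ≈ 117.09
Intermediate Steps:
p(g) = -8
w = -1 (w = 3 - 4 = -1)
L(R, C) = -5 + R (L(R, C) = -1*5 + R = -5 + R)
s(M) = 2 - 1/(-3 + M) (s(M) = 2 - 1/(M - 3) = 2 - 1/(-3 + M))
b = 115 (b = 3 - 8*(-10 + (-5 + 1)) = 3 - 8*(-10 - 4) = 3 - 8*(-14) = 3 + 112 = 115)
b + s(p(4)) = 115 + (-7 + 2*(-8))/(-3 - 8) = 115 + (-7 - 16)/(-11) = 115 - 1/11*(-23) = 115 + 23/11 = 1288/11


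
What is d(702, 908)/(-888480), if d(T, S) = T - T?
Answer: 0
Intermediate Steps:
d(T, S) = 0
d(702, 908)/(-888480) = 0/(-888480) = 0*(-1/888480) = 0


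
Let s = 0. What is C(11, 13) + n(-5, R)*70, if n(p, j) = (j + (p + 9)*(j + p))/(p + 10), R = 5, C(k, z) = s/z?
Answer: 70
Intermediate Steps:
C(k, z) = 0 (C(k, z) = 0/z = 0)
n(p, j) = (j + (9 + p)*(j + p))/(10 + p)
C(11, 13) + n(-5, R)*70 = 0 + (((-5)**2 + 9*(-5) + 10*5 + 5*(-5))/(10 - 5))*70 = 0 + ((25 - 45 + 50 - 25)/5)*70 = 0 + ((1/5)*5)*70 = 0 + 1*70 = 0 + 70 = 70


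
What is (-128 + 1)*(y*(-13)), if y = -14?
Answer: -23114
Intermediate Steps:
(-128 + 1)*(y*(-13)) = (-128 + 1)*(-14*(-13)) = -127*182 = -23114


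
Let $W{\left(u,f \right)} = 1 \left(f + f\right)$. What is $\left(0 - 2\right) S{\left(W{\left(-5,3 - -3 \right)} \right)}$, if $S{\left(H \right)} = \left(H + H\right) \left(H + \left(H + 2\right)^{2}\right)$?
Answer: $-9984$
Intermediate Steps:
$W{\left(u,f \right)} = 2 f$ ($W{\left(u,f \right)} = 1 \cdot 2 f = 2 f$)
$S{\left(H \right)} = 2 H \left(H + \left(2 + H\right)^{2}\right)$
$\left(0 - 2\right) S{\left(W{\left(-5,3 - -3 \right)} \right)} = \left(0 - 2\right) 2 \cdot 2 \left(3 - -3\right) \left(2 \left(3 - -3\right) + \left(2 + 2 \left(3 - -3\right)\right)^{2}\right) = - 2 \cdot 2 \cdot 2 \left(3 + 3\right) \left(2 \left(3 + 3\right) + \left(2 + 2 \left(3 + 3\right)\right)^{2}\right) = - 2 \cdot 2 \cdot 2 \cdot 6 \left(2 \cdot 6 + \left(2 + 2 \cdot 6\right)^{2}\right) = - 2 \cdot 2 \cdot 12 \left(12 + \left(2 + 12\right)^{2}\right) = - 2 \cdot 2 \cdot 12 \left(12 + 14^{2}\right) = - 2 \cdot 2 \cdot 12 \left(12 + 196\right) = - 2 \cdot 2 \cdot 12 \cdot 208 = \left(-2\right) 4992 = -9984$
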